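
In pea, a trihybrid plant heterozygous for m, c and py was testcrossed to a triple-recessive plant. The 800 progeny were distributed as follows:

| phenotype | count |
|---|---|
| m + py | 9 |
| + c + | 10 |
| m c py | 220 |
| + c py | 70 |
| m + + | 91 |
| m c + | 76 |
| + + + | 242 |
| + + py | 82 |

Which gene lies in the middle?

c

The two most frequent reciprocal classes, m c py and + + +, are the parental types, so the F1 was m c py / + + +.
The two rarest classes, m + py and + c +, are the double crossovers. Comparing them with the parentals, only the c allele has switched, so c is the middle locus and the order is py – c – m.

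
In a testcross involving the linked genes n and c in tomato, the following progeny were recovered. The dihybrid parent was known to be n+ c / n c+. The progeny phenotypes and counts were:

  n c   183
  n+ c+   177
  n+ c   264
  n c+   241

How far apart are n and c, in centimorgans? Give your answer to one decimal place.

41.6 centimorgans

The recombinant classes are n+ c+ and n c: 177 + 183 = 360.
Recombination frequency = 360/865 = 0.4162 ≈ 41.6%, i.e. 41.6 centimorgans.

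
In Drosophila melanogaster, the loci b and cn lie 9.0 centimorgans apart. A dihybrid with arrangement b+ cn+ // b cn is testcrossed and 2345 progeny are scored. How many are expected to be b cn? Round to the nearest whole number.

A map distance of 9.0 centimorgans corresponds to a recombination frequency of 0.090.
The F1 is b+ cn+ / b cn, so b cn is a parental gamete class with expected frequency (1 − r)/2 = 0.910/2 = 0.4550.
Expected number = 0.4550 × 2345 = 1066.98 ≈ 1067.

1067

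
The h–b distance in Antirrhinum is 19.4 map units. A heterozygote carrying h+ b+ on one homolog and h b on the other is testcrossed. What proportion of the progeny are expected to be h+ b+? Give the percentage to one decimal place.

A map distance of 19.4 map units corresponds to a recombination frequency of 0.194.
The F1 is h+ b+ / h b, so h+ b+ is a parental gamete class with expected frequency (1 − r)/2 = 0.806/2 = 0.4030.
That is 0.4030 = 40.3% of the progeny.

40.3%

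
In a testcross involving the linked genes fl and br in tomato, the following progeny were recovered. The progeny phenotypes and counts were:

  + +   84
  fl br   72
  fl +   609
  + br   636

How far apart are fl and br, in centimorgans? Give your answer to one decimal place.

11.1 centimorgans

The two most frequent classes, + br (636) and fl + (609), are the parental types, so the F1 was + br / fl +.
The recombinant classes are + + and fl br: 84 + 72 = 156.
Recombination frequency = 156/1401 = 0.1113 ≈ 11.1%, i.e. 11.1 centimorgans.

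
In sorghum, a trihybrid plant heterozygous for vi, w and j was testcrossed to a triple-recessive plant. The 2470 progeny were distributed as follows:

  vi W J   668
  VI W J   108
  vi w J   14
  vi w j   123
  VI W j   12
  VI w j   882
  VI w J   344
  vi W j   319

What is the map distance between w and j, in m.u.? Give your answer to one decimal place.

The two most frequent reciprocal classes, VI w j and vi W J, are the parental types, so the F1 was VI w j / vi W J.
The two rarest classes, VI W j and vi w J, are the double crossovers. Comparing them with the parentals, only the w allele has switched, so w is the middle locus and the order is j – w – vi.
Crossovers in the j–w interval produce the single-crossover classes VI w J and vi W j (344 + 319 = 663) plus the double crossovers (26).
RF(j–w) = (663 + 26) / 2470 = 689/2470 = 0.2789 → 27.9 m.u.

27.9 m.u.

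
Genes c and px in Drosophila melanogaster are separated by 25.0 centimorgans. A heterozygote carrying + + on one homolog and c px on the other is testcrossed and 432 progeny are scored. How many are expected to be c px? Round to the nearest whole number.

A map distance of 25.0 centimorgans corresponds to a recombination frequency of 0.250.
The F1 is + + / c px, so c px is a parental gamete class with expected frequency (1 − r)/2 = 0.750/2 = 0.3750.
Expected number = 0.3750 × 432 = 162.00 ≈ 162.

162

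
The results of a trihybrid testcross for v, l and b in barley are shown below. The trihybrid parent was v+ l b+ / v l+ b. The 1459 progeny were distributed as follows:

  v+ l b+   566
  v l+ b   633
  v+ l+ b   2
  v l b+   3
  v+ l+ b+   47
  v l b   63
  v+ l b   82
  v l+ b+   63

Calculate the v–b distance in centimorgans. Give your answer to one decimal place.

10.3 centimorgans

The two rarest classes, v l b+ and v+ l+ b, are the double crossovers. Comparing them with the parentals, only the v allele has switched, so v is the middle locus and the order is b – v – l.
Crossovers in the b–v interval produce the single-crossover classes v+ l b and v l+ b+ (82 + 63 = 145) plus the double crossovers (5).
RF(b–v) = (145 + 5) / 1459 = 150/1459 = 0.1028 → 10.3 centimorgans.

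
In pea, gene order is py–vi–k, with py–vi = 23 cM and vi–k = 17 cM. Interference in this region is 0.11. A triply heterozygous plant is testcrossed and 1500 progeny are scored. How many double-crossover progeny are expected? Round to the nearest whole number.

Map distances give recombination frequencies of 0.230 and 0.170 for the two intervals.
With interference 0.11 (so coincidence = 0.89), expected double-crossover frequency = 0.230 × 0.170 × 0.89 = 0.03480.
Expected number = 0.03480 × 1500 = 52.20 ≈ 52.

52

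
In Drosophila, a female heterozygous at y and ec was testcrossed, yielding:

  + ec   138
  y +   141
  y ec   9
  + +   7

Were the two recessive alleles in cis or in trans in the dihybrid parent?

trans

The two most frequent classes are + ec (138) and y + (141); these are the parental (non-recombinant) types.
So the F1 carried + ec on one chromosome and y + on the other — the recessive alleles are on opposite chromosomes (trans / repulsion).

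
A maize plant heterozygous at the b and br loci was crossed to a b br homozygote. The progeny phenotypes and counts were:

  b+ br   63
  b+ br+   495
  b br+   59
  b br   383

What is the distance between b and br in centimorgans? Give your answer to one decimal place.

12.2 centimorgans

The two most frequent classes, b+ br+ (495) and b br (383), are the parental types, so the F1 was b+ br+ / b br.
The recombinant classes are b+ br and b br+: 63 + 59 = 122.
Recombination frequency = 122/1000 = 0.1220 ≈ 12.2%, i.e. 12.2 centimorgans.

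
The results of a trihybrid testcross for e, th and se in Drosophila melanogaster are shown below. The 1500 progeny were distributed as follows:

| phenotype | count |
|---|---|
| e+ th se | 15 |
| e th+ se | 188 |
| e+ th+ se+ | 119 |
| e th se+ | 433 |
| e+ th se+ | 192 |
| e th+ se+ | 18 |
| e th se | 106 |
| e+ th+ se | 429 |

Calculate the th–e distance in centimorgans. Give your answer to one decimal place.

27.5 centimorgans

The two most frequent reciprocal classes, e th se+ and e+ th+ se, are the parental types, so the F1 was e th se+ / e+ th+ se.
The two rarest classes, e th+ se+ and e+ th se, are the double crossovers. Comparing them with the parentals, only the th allele has switched, so th is the middle locus and the order is se – th – e.
Crossovers in the th–e interval produce the single-crossover classes e+ th se+ and e th+ se (192 + 188 = 380) plus the double crossovers (33).
RF(th–e) = (380 + 33) / 1500 = 413/1500 = 0.2753 → 27.5 centimorgans.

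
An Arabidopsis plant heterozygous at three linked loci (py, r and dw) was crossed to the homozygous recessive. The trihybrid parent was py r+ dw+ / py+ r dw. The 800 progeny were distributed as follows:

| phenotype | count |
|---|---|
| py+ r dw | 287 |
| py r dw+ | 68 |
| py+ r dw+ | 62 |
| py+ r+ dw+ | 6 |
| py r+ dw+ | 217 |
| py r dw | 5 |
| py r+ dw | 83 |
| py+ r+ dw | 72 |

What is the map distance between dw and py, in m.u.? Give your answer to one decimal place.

The two rarest classes, py+ r+ dw+ and py r dw, are the double crossovers. Comparing them with the parentals, only the py allele has switched, so py is the middle locus and the order is r – py – dw.
Crossovers in the py–dw interval produce the single-crossover classes py r+ dw and py+ r dw+ (83 + 62 = 145) plus the double crossovers (11).
RF(py–dw) = (145 + 11) / 800 = 156/800 = 0.1950 → 19.5 m.u.

19.5 m.u.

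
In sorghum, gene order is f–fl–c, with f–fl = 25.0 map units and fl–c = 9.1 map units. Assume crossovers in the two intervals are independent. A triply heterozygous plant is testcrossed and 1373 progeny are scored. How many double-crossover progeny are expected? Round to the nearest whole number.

Map distances give recombination frequencies of 0.250 and 0.091 for the two intervals.
With no interference, expected double-crossover frequency = 0.250 × 0.091 = 0.02275.
Expected number = 0.02275 × 1373 = 31.24 ≈ 31.

31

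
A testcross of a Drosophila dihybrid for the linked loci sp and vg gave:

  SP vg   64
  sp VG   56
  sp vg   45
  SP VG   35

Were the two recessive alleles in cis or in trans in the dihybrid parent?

trans

The two most frequent classes are SP vg (64) and sp VG (56); these are the parental (non-recombinant) types.
So the F1 carried SP vg on one chromosome and sp VG on the other — the recessive alleles are on opposite chromosomes (trans / repulsion).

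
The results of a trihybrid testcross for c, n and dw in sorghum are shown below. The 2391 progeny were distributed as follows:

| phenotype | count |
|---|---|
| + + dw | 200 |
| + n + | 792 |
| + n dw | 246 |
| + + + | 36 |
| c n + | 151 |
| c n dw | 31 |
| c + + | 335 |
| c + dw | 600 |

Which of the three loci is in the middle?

The two most frequent reciprocal classes, + n + and c + dw, are the parental types, so the F1 was + n + / c + dw.
The two rarest classes, + + + and c n dw, are the double crossovers. Comparing them with the parentals, only the n allele has switched, so n is the middle locus and the order is c – n – dw.

n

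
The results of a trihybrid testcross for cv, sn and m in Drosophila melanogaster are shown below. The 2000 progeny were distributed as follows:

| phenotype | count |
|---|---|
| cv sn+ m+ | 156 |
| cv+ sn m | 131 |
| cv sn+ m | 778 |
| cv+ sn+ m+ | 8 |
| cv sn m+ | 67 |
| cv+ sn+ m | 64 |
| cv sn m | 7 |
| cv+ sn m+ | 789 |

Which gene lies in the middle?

sn

The two most frequent reciprocal classes, cv+ sn m+ and cv sn+ m, are the parental types, so the F1 was cv+ sn m+ / cv sn+ m.
The two rarest classes, cv+ sn+ m+ and cv sn m, are the double crossovers. Comparing them with the parentals, only the sn allele has switched, so sn is the middle locus and the order is cv – sn – m.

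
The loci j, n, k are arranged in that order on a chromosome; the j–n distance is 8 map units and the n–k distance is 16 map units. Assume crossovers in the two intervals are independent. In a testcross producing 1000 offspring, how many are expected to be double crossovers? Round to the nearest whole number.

13

Map distances give recombination frequencies of 0.080 and 0.160 for the two intervals.
With no interference, expected double-crossover frequency = 0.080 × 0.160 = 0.01280.
Expected number = 0.01280 × 1000 = 12.80 ≈ 13.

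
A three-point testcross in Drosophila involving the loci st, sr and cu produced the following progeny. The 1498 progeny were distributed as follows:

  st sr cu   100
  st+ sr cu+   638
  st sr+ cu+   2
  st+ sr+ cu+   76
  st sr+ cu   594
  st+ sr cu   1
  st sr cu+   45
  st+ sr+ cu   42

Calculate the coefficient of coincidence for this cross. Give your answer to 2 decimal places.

The two most frequent reciprocal classes, st sr+ cu and st+ sr cu+, are the parental types, so the F1 was st sr+ cu / st+ sr cu+.
The two rarest classes, st sr+ cu+ and st+ sr cu, are the double crossovers. Comparing them with the parentals, only the cu allele has switched, so cu is the middle locus and the order is sr – cu – st.
sr–cu: (176 + 3)/1498 = 0.1195; cu–st: (87 + 3)/1498 = 0.0601.
Expected DCO frequency = 0.1195 × 0.0601 ≈ 0.00718; observed = 3/1498 ≈ 0.00200.
Coefficient of coincidence = 0.00200/0.00718 ≈ 0.28.

0.28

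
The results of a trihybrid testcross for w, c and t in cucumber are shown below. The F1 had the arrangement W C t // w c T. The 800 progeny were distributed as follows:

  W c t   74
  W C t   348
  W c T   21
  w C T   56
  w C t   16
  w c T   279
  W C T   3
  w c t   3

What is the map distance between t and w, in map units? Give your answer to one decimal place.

5.4 map units

The two rarest classes, W C T and w c t, are the double crossovers. Comparing them with the parentals, only the t allele has switched, so t is the middle locus and the order is c – t – w.
Crossovers in the t–w interval produce the single-crossover classes w C t and W c T (16 + 21 = 37) plus the double crossovers (6).
RF(t–w) = (37 + 6) / 800 = 43/800 = 0.0537 → 5.4 map units.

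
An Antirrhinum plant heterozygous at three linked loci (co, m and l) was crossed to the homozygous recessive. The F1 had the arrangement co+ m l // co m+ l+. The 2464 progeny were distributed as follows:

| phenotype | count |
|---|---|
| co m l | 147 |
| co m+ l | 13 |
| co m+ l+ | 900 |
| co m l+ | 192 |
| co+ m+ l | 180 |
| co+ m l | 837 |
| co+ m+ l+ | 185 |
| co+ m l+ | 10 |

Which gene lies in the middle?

The two rarest classes, co+ m l+ and co m+ l, are the double crossovers. Comparing them with the parentals, only the l allele has switched, so l is the middle locus and the order is m – l – co.

l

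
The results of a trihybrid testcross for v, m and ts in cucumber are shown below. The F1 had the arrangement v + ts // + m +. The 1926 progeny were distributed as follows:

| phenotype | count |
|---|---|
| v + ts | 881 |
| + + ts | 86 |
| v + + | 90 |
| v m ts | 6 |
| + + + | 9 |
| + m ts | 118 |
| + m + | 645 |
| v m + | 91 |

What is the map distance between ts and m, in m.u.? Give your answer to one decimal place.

The two rarest classes, v m ts and + + +, are the double crossovers. Comparing them with the parentals, only the m allele has switched, so m is the middle locus and the order is v – m – ts.
Crossovers in the m–ts interval produce the single-crossover classes v + + and + m ts (90 + 118 = 208) plus the double crossovers (15).
RF(m–ts) = (208 + 15) / 1926 = 223/1926 = 0.1158 → 11.6 m.u.

11.6 m.u.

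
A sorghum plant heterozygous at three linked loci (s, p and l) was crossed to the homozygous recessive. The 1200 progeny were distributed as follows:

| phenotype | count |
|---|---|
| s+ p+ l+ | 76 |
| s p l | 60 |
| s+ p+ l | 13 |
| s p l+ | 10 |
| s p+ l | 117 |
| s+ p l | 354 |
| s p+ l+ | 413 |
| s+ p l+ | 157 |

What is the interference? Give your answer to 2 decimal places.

The two most frequent reciprocal classes, s p+ l+ and s+ p l, are the parental types, so the F1 was s p+ l+ / s+ p l.
The two rarest classes, s p l+ and s+ p+ l, are the double crossovers. Comparing them with the parentals, only the p allele has switched, so p is the middle locus and the order is s – p – l.
s–p: (136 + 23)/1200 = 0.1325; p–l: (274 + 23)/1200 = 0.2475.
Expected DCO frequency = 0.1325 × 0.2475 ≈ 0.03279; observed = 23/1200 ≈ 0.01917.
Coefficient of coincidence = 0.01917/0.03279 ≈ 0.58; interference = 1 − 0.58 = 0.42.

0.42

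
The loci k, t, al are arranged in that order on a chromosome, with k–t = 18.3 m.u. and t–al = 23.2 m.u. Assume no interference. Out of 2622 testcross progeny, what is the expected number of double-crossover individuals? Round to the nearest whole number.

Map distances give recombination frequencies of 0.183 and 0.232 for the two intervals.
With no interference, expected double-crossover frequency = 0.183 × 0.232 = 0.04246.
Expected number = 0.04246 × 2622 = 111.32 ≈ 111.

111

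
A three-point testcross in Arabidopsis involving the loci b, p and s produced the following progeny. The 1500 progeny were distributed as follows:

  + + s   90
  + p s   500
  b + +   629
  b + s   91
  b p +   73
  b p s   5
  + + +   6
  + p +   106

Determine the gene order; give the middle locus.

b

The two most frequent reciprocal classes, b + + and + p s, are the parental types, so the F1 was b + + / + p s.
The two rarest classes, + + + and b p s, are the double crossovers. Comparing them with the parentals, only the b allele has switched, so b is the middle locus and the order is s – b – p.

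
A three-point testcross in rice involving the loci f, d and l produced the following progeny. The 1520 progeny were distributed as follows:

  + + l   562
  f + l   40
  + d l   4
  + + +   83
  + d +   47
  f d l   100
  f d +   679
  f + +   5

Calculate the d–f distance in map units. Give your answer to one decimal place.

6.3 map units

The two most frequent reciprocal classes, + + l and f d +, are the parental types, so the F1 was + + l / f d +.
The two rarest classes, + d l and f + +, are the double crossovers. Comparing them with the parentals, only the d allele has switched, so d is the middle locus and the order is l – d – f.
Crossovers in the d–f interval produce the single-crossover classes f + l and + d + (40 + 47 = 87) plus the double crossovers (9).
RF(d–f) = (87 + 9) / 1520 = 96/1520 = 0.0632 → 6.3 map units.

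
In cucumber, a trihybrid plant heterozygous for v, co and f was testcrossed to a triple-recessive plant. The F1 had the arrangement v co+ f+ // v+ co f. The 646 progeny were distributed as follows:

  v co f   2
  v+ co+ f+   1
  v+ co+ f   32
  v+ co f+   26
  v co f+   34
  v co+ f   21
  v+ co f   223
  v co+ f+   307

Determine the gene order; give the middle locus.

The two rarest classes, v+ co+ f+ and v co f, are the double crossovers. Comparing them with the parentals, only the v allele has switched, so v is the middle locus and the order is co – v – f.

v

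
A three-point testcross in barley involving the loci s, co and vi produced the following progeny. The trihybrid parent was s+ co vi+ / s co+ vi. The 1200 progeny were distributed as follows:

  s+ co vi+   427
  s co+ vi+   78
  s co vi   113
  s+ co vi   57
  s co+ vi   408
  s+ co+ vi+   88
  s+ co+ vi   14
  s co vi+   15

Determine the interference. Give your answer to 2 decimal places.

0.08

The two rarest classes, s co vi+ and s+ co+ vi, are the double crossovers. Comparing them with the parentals, only the s allele has switched, so s is the middle locus and the order is co – s – vi.
co–s: (201 + 29)/1200 = 0.1917; s–vi: (135 + 29)/1200 = 0.1367.
Expected DCO frequency = 0.1917 × 0.1367 ≈ 0.02621; observed = 29/1200 ≈ 0.02417.
Coefficient of coincidence = 0.02417/0.02621 ≈ 0.92; interference = 1 − 0.92 = 0.08.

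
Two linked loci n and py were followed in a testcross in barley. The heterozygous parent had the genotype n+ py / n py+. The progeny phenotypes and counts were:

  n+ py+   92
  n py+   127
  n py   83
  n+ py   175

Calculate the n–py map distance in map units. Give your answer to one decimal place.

36.7 map units

The recombinant classes are n+ py+ and n py: 92 + 83 = 175.
Recombination frequency = 175/477 = 0.3669 ≈ 36.7%, i.e. 36.7 map units.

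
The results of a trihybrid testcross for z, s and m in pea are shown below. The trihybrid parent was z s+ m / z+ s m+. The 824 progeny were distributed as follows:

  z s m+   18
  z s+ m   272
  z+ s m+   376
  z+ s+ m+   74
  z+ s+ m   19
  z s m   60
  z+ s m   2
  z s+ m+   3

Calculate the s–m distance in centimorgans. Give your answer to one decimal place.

16.9 centimorgans

The two rarest classes, z s+ m+ and z+ s m, are the double crossovers. Comparing them with the parentals, only the m allele has switched, so m is the middle locus and the order is s – m – z.
Crossovers in the s–m interval produce the single-crossover classes z s m and z+ s+ m+ (60 + 74 = 134) plus the double crossovers (5).
RF(s–m) = (134 + 5) / 824 = 139/824 = 0.1687 → 16.9 centimorgans.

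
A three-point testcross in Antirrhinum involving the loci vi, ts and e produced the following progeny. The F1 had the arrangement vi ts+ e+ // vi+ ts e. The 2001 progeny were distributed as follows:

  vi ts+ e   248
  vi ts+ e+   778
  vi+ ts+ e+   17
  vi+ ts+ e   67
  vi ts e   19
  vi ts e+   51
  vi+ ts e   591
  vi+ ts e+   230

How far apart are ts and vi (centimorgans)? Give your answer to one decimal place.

The two rarest classes, vi+ ts+ e+ and vi ts e, are the double crossovers. Comparing them with the parentals, only the vi allele has switched, so vi is the middle locus and the order is e – vi – ts.
Crossovers in the vi–ts interval produce the single-crossover classes vi ts e+ and vi+ ts+ e (51 + 67 = 118) plus the double crossovers (36).
RF(vi–ts) = (118 + 36) / 2001 = 154/2001 = 0.0770 → 7.7 centimorgans.

7.7 centimorgans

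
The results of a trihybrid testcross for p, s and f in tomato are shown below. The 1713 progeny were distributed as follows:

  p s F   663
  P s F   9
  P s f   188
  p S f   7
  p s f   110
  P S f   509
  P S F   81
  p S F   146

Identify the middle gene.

p

The two most frequent reciprocal classes, p s F and P S f, are the parental types, so the F1 was p s F / P S f.
The two rarest classes, P s F and p S f, are the double crossovers. Comparing them with the parentals, only the p allele has switched, so p is the middle locus and the order is f – p – s.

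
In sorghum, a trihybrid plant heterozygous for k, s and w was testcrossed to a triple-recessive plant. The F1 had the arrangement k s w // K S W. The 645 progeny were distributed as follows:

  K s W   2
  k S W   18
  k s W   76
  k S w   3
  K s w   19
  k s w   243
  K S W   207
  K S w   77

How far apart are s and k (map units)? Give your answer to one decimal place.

The two rarest classes, k S w and K s W, are the double crossovers. Comparing them with the parentals, only the s allele has switched, so s is the middle locus and the order is w – s – k.
Crossovers in the s–k interval produce the single-crossover classes K s w and k S W (19 + 18 = 37) plus the double crossovers (5).
RF(s–k) = (37 + 5) / 645 = 42/645 = 0.0651 → 6.5 map units.

6.5 map units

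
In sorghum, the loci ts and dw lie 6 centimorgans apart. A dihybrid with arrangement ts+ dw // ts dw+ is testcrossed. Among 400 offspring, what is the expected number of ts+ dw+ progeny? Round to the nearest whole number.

12

A map distance of 6 centimorgans corresponds to a recombination frequency of 0.060.
The F1 is ts+ dw / ts dw+, so ts+ dw+ is a recombinant gamete class with expected frequency r/2 = 0.060/2 = 0.0300.
Expected number = 0.0300 × 400 = 12.00 ≈ 12.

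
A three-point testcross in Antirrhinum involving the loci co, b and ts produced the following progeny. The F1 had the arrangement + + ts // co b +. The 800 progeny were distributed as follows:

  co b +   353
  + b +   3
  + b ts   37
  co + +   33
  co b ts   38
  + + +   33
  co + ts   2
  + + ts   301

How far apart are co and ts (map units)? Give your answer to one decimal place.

The two rarest classes, co + ts and + b +, are the double crossovers. Comparing them with the parentals, only the co allele has switched, so co is the middle locus and the order is b – co – ts.
Crossovers in the co–ts interval produce the single-crossover classes + + + and co b ts (33 + 38 = 71) plus the double crossovers (5).
RF(co–ts) = (71 + 5) / 800 = 76/800 = 0.0950 → 9.5 map units.

9.5 map units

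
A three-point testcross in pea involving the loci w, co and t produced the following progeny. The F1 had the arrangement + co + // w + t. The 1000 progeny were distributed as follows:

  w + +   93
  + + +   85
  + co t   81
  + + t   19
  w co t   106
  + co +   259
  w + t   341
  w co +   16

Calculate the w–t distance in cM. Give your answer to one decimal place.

20.9 cM

The two rarest classes, w co + and + + t, are the double crossovers. Comparing them with the parentals, only the w allele has switched, so w is the middle locus and the order is t – w – co.
Crossovers in the t–w interval produce the single-crossover classes + co t and w + + (81 + 93 = 174) plus the double crossovers (35).
RF(t–w) = (174 + 35) / 1000 = 209/1000 = 0.2090 → 20.9 cM.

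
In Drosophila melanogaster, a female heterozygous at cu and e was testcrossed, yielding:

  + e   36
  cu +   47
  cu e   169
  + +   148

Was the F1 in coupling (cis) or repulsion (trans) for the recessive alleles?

The two most frequent classes are + + (148) and cu e (169); these are the parental (non-recombinant) types.
So the F1 carried + + on one chromosome and cu e on the other — the recessive alleles are on the same chromosome (cis / coupling).

cis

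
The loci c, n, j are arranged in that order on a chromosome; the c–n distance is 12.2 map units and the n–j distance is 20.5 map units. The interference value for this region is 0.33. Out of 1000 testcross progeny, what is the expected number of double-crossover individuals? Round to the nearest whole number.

17

Map distances give recombination frequencies of 0.122 and 0.205 for the two intervals.
With interference 0.33 (so coincidence = 0.67), expected double-crossover frequency = 0.122 × 0.205 × 0.67 = 0.01676.
Expected number = 0.01676 × 1000 = 16.76 ≈ 17.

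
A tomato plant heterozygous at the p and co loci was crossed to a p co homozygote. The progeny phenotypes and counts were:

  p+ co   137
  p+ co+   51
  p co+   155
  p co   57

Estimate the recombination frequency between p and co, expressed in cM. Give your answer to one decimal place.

27.0 cM

The two most frequent classes, p+ co (137) and p co+ (155), are the parental types, so the F1 was p+ co / p co+.
The recombinant classes are p+ co+ and p co: 51 + 57 = 108.
Recombination frequency = 108/400 = 0.2700 ≈ 27.0%, i.e. 27.0 cM.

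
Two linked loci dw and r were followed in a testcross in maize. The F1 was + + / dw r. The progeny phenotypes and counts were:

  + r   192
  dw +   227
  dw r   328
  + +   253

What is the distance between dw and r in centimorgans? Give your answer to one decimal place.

The recombinant classes are + r and dw +: 192 + 227 = 419.
Recombination frequency = 419/1000 = 0.4190 ≈ 41.9%, i.e. 41.9 centimorgans.

41.9 centimorgans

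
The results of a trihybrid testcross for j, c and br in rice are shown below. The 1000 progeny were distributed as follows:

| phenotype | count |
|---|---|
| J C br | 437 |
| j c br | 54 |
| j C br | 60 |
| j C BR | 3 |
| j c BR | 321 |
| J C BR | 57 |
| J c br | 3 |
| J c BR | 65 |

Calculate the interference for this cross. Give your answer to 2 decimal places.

0.61

The two most frequent reciprocal classes, j c BR and J C br, are the parental types, so the F1 was j c BR / J C br.
The two rarest classes, j C BR and J c br, are the double crossovers. Comparing them with the parentals, only the c allele has switched, so c is the middle locus and the order is j – c – br.
j–c: (125 + 6)/1000 = 0.1310; c–br: (111 + 6)/1000 = 0.1170.
Expected DCO frequency = 0.1310 × 0.1170 ≈ 0.01533; observed = 6/1000 ≈ 0.00600.
Coefficient of coincidence = 0.00600/0.01533 ≈ 0.39; interference = 1 − 0.39 = 0.61.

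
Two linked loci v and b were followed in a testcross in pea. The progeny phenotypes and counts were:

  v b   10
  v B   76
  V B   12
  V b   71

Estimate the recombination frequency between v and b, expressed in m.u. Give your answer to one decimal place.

The two most frequent classes, V b (71) and v B (76), are the parental types, so the F1 was V b / v B.
The recombinant classes are V B and v b: 12 + 10 = 22.
Recombination frequency = 22/169 = 0.1302 ≈ 13.0%, i.e. 13.0 m.u.

13.0 m.u.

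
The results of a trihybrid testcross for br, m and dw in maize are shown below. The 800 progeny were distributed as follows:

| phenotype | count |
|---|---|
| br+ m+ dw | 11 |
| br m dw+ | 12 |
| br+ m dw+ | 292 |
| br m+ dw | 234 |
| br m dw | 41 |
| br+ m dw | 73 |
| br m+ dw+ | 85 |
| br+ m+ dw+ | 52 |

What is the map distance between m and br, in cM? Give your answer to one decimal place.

14.5 cM

The two most frequent reciprocal classes, br+ m dw+ and br m+ dw, are the parental types, so the F1 was br+ m dw+ / br m+ dw.
The two rarest classes, br m dw+ and br+ m+ dw, are the double crossovers. Comparing them with the parentals, only the br allele has switched, so br is the middle locus and the order is dw – br – m.
Crossovers in the br–m interval produce the single-crossover classes br+ m+ dw+ and br m dw (52 + 41 = 93) plus the double crossovers (23).
RF(br–m) = (93 + 23) / 800 = 116/800 = 0.1450 → 14.5 cM.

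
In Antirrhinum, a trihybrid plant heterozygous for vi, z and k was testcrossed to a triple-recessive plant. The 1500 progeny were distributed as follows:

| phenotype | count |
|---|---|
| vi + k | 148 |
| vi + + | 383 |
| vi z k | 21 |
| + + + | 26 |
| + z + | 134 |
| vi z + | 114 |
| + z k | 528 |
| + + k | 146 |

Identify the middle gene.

vi

The two most frequent reciprocal classes, + z k and vi + +, are the parental types, so the F1 was + z k / vi + +.
The two rarest classes, vi z k and + + +, are the double crossovers. Comparing them with the parentals, only the vi allele has switched, so vi is the middle locus and the order is k – vi – z.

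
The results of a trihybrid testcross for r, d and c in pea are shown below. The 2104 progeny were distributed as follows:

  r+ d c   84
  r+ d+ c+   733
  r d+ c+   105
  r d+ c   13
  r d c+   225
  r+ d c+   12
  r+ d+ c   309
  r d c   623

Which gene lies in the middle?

The two most frequent reciprocal classes, r+ d+ c+ and r d c, are the parental types, so the F1 was r+ d+ c+ / r d c.
The two rarest classes, r+ d c+ and r d+ c, are the double crossovers. Comparing them with the parentals, only the d allele has switched, so d is the middle locus and the order is c – d – r.

d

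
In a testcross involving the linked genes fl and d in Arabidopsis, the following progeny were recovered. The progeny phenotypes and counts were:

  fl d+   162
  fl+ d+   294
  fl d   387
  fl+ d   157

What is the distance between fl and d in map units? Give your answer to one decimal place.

The two most frequent classes, fl+ d+ (294) and fl d (387), are the parental types, so the F1 was fl+ d+ / fl d.
The recombinant classes are fl+ d and fl d+: 157 + 162 = 319.
Recombination frequency = 319/1000 = 0.3190 ≈ 31.9%, i.e. 31.9 map units.

31.9 map units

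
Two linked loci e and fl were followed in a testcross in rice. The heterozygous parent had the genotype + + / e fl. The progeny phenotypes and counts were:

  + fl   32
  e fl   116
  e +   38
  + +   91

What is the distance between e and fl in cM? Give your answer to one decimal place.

25.3 cM

The recombinant classes are + fl and e +: 32 + 38 = 70.
Recombination frequency = 70/277 = 0.2527 ≈ 25.3%, i.e. 25.3 cM.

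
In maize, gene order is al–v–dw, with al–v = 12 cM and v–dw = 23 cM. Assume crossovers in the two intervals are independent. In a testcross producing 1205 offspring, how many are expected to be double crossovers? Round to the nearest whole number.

Map distances give recombination frequencies of 0.120 and 0.230 for the two intervals.
With no interference, expected double-crossover frequency = 0.120 × 0.230 = 0.02760.
Expected number = 0.02760 × 1205 = 33.26 ≈ 33.

33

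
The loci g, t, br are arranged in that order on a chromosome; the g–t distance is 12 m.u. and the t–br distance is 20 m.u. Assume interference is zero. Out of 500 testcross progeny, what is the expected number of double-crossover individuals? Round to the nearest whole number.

Map distances give recombination frequencies of 0.120 and 0.200 for the two intervals.
With no interference, expected double-crossover frequency = 0.120 × 0.200 = 0.02400.
Expected number = 0.02400 × 500 = 12.00 ≈ 12.

12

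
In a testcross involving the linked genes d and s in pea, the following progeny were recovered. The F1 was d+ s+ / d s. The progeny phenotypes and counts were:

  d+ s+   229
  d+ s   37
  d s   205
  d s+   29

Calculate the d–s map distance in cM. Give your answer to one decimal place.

13.2 cM

The recombinant classes are d+ s and d s+: 37 + 29 = 66.
Recombination frequency = 66/500 = 0.1320 ≈ 13.2%, i.e. 13.2 cM.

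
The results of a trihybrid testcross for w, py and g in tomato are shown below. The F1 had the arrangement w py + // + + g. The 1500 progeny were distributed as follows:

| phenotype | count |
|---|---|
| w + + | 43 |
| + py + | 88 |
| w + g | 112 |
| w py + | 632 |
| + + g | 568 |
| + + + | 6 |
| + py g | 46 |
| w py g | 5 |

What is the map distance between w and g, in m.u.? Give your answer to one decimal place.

14.1 m.u.

The two rarest classes, w py g and + + +, are the double crossovers. Comparing them with the parentals, only the g allele has switched, so g is the middle locus and the order is py – g – w.
Crossovers in the g–w interval produce the single-crossover classes + py + and w + g (88 + 112 = 200) plus the double crossovers (11).
RF(g–w) = (200 + 11) / 1500 = 211/1500 = 0.1407 → 14.1 m.u.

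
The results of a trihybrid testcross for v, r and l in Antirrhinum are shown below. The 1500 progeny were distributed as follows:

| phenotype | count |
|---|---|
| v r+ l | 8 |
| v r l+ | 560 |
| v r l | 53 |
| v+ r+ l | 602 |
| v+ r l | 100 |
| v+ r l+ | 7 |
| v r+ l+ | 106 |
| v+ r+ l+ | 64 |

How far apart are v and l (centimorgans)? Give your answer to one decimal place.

The two most frequent reciprocal classes, v r l+ and v+ r+ l, are the parental types, so the F1 was v r l+ / v+ r+ l.
The two rarest classes, v+ r l+ and v r+ l, are the double crossovers. Comparing them with the parentals, only the v allele has switched, so v is the middle locus and the order is r – v – l.
Crossovers in the v–l interval produce the single-crossover classes v r l and v+ r+ l+ (53 + 64 = 117) plus the double crossovers (15).
RF(v–l) = (117 + 15) / 1500 = 132/1500 = 0.0880 → 8.8 centimorgans.

8.8 centimorgans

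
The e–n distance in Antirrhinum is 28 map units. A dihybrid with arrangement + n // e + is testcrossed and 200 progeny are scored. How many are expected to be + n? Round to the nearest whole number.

A map distance of 28 map units corresponds to a recombination frequency of 0.280.
The F1 is + n / e +, so + n is a parental gamete class with expected frequency (1 − r)/2 = 0.720/2 = 0.3600.
Expected number = 0.3600 × 200 = 72.00 ≈ 72.

72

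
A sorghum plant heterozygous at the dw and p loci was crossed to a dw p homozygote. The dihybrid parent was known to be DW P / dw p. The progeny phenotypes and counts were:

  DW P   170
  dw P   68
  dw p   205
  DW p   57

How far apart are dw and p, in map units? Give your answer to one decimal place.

25.0 map units

The recombinant classes are DW p and dw P: 57 + 68 = 125.
Recombination frequency = 125/500 = 0.2500 ≈ 25.0%, i.e. 25.0 map units.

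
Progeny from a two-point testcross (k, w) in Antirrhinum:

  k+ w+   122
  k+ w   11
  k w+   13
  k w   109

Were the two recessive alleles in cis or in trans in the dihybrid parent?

cis

The two most frequent classes are k+ w+ (122) and k w (109); these are the parental (non-recombinant) types.
So the F1 carried k+ w+ on one chromosome and k w on the other — the recessive alleles are on the same chromosome (cis / coupling).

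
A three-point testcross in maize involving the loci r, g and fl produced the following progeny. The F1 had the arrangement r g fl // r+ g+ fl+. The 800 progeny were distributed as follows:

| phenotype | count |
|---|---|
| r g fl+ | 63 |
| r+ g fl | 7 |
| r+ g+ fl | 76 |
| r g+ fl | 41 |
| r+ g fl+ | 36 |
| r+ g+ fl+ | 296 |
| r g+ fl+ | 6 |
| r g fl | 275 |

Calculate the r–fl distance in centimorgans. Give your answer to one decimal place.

19.0 centimorgans

The two rarest classes, r+ g fl and r g+ fl+, are the double crossovers. Comparing them with the parentals, only the r allele has switched, so r is the middle locus and the order is fl – r – g.
Crossovers in the fl–r interval produce the single-crossover classes r g fl+ and r+ g+ fl (63 + 76 = 139) plus the double crossovers (13).
RF(fl–r) = (139 + 13) / 800 = 152/800 = 0.1900 → 19.0 centimorgans.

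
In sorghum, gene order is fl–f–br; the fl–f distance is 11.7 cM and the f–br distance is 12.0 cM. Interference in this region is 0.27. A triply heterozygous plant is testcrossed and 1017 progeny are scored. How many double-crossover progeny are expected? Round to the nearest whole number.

10

Map distances give recombination frequencies of 0.117 and 0.120 for the two intervals.
With interference 0.27 (so coincidence = 0.73), expected double-crossover frequency = 0.117 × 0.120 × 0.73 = 0.01025.
Expected number = 0.01025 × 1017 = 10.42 ≈ 10.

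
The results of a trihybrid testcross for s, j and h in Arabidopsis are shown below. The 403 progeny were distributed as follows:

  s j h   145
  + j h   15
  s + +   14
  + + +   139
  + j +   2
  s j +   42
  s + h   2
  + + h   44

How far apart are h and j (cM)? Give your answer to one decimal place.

22.3 cM

The two most frequent reciprocal classes, + + + and s j h, are the parental types, so the F1 was + + + / s j h.
The two rarest classes, + j + and s + h, are the double crossovers. Comparing them with the parentals, only the j allele has switched, so j is the middle locus and the order is h – j – s.
Crossovers in the h–j interval produce the single-crossover classes + + h and s j + (44 + 42 = 86) plus the double crossovers (4).
RF(h–j) = (86 + 4) / 403 = 90/403 = 0.2233 → 22.3 cM.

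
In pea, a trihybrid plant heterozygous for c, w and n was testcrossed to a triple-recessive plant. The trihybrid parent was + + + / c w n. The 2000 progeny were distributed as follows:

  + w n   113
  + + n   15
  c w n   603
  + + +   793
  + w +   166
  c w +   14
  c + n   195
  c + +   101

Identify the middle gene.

The two rarest classes, + + n and c w +, are the double crossovers. Comparing them with the parentals, only the n allele has switched, so n is the middle locus and the order is c – n – w.

n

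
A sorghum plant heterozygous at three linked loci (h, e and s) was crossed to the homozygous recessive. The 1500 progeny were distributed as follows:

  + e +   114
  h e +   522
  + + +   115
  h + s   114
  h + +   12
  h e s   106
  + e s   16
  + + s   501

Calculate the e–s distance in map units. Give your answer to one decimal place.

The two most frequent reciprocal classes, + + s and h e +, are the parental types, so the F1 was + + s / h e +.
The two rarest classes, + e s and h + +, are the double crossovers. Comparing them with the parentals, only the e allele has switched, so e is the middle locus and the order is s – e – h.
Crossovers in the s–e interval produce the single-crossover classes + + + and h e s (115 + 106 = 221) plus the double crossovers (28).
RF(s–e) = (221 + 28) / 1500 = 249/1500 = 0.1660 → 16.6 map units.

16.6 map units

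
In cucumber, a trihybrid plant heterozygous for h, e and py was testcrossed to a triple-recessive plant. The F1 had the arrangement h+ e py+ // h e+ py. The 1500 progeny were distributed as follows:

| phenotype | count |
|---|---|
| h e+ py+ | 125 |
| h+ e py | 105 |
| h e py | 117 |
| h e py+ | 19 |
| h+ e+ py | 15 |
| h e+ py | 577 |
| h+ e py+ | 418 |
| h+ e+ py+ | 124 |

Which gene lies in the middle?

The two rarest classes, h e py+ and h+ e+ py, are the double crossovers. Comparing them with the parentals, only the h allele has switched, so h is the middle locus and the order is py – h – e.

h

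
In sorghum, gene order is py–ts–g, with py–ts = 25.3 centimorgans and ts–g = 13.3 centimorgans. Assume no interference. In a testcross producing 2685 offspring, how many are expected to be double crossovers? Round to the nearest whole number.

90

Map distances give recombination frequencies of 0.253 and 0.133 for the two intervals.
With no interference, expected double-crossover frequency = 0.253 × 0.133 = 0.03365.
Expected number = 0.03365 × 2685 = 90.35 ≈ 90.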